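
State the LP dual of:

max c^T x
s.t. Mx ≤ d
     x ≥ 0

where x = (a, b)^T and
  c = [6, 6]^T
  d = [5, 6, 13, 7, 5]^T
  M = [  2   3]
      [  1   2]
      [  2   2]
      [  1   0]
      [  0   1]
Minimize: z = 5y1 + 6y2 + 13y3 + 7y4 + 5y5

Subject to:
  C1: -2y1 - y2 - 2y3 - y4 ≤ -6
  C2: -3y1 - 2y2 - 2y3 - y5 ≤ -6
  y1, y2, y3, y4, y5 ≥ 0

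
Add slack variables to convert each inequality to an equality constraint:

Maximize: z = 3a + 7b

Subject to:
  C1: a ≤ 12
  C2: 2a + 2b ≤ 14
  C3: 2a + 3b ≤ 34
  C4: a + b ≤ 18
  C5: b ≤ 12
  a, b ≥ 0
max z = 3a + 7b

s.t.
  a + s1 = 12
  2a + 2b + s2 = 14
  2a + 3b + s3 = 34
  a + b + s4 = 18
  b + s5 = 12
  a, b, s1, s2, s3, s4, s5 ≥ 0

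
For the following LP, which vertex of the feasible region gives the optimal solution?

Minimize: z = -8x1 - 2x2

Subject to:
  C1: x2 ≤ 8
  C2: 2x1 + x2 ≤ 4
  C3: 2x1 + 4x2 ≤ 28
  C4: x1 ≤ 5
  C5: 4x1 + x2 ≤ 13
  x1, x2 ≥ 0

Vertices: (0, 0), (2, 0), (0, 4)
Evaluating z = -8x1 - 2x2 at each vertex:
  (0, 0): z = 0
  (2, 0): z = -16
  (0, 4): z = -8

The smallest value is z = -16, attained at (2, 0).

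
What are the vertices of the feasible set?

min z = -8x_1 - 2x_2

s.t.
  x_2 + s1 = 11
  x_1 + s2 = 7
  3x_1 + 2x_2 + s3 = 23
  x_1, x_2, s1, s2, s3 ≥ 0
Each vertex is the intersection of two constraint boundaries that also satisfies all remaining constraints:
  x_1 = 0 and x_2 = 0 → (0, 0)
  x_1 = 7 and x_2 = 0 → (7, 0)
  x_1 = 7 and 3x_1 + 2x_2 = 23 → (7, 1)
  x_2 = 11 and 3x_1 + 2x_2 = 23 → (0.3333, 11)
  x_2 = 11 and x_1 = 0 → (0, 11)

Vertices: (0, 0), (7, 0), (7, 1), (0.3333, 11), (0, 11)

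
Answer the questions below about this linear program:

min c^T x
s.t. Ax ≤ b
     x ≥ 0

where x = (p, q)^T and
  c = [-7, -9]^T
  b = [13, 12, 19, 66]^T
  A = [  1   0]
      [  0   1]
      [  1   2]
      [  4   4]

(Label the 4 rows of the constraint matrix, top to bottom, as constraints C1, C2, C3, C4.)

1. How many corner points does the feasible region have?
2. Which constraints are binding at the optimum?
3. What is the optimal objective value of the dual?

1. 4
2. C1, C3
3. -118 (by strong duality, equal to the primal optimum)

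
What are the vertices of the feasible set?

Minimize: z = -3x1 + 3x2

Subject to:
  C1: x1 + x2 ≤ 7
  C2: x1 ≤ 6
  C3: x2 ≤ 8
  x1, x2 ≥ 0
Each vertex is the intersection of two constraint boundaries that also satisfies all remaining constraints:
  x1 = 0 and x2 = 0 → (0, 0)
  x1 = 6 and x2 = 0 → (6, 0)
  x1 + x2 = 7 and x1 = 6 → (6, 1)
  x1 + x2 = 7 and x1 = 0 → (0, 7)

Vertices: (0, 0), (6, 0), (6, 1), (0, 7)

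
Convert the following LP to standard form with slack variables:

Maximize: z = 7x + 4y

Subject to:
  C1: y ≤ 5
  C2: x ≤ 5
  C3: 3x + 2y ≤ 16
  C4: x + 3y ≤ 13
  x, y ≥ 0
max z = 7x + 4y

s.t.
  y + s1 = 5
  x + s2 = 5
  3x + 2y + s3 = 16
  x + 3y + s4 = 13
  x, y, s1, s2, s3, s4 ≥ 0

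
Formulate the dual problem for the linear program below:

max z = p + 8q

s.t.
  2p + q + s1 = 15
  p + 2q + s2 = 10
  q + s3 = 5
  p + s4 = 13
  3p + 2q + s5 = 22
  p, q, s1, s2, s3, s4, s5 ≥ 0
Minimize: z = 15y1 + 10y2 + 5y3 + 13y4 + 22y5

Subject to:
  C1: -2y1 - y2 - y4 - 3y5 ≤ -1
  C2: -y1 - 2y2 - y3 - 2y5 ≤ -8
  y1, y2, y3, y4, y5 ≥ 0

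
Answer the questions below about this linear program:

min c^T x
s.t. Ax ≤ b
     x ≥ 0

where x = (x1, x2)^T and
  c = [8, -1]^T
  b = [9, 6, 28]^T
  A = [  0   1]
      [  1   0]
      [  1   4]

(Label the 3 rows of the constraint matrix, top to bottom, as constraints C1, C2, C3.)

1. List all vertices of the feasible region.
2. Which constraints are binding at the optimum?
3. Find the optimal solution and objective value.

1. (0, 0), (6, 0), (6, 5.5), (0, 7)
2. C3, x1 ≥ 0
3. x1 = 0, x2 = 7, z = -7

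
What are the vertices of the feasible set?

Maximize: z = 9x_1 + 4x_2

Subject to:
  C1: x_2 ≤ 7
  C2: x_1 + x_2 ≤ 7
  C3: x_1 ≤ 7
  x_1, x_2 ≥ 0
Each vertex is the intersection of two constraint boundaries that also satisfies all remaining constraints:
  x_1 = 0 and x_2 = 0 → (0, 0)
  x_1 + x_2 = 7 and x_1 = 7 → (7, 0)
  x_2 = 7 and x_1 + x_2 = 7 → (0, 7)

Vertices: (0, 0), (7, 0), (0, 7)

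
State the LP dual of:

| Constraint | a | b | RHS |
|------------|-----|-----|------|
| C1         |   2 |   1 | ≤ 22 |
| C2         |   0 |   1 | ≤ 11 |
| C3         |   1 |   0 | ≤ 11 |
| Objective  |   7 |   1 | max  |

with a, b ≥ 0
Minimize: z = 22y1 + 11y2 + 11y3

Subject to:
  C1: -2y1 - y3 ≤ -7
  C2: -y1 - y2 ≤ -1
  y1, y2, y3 ≥ 0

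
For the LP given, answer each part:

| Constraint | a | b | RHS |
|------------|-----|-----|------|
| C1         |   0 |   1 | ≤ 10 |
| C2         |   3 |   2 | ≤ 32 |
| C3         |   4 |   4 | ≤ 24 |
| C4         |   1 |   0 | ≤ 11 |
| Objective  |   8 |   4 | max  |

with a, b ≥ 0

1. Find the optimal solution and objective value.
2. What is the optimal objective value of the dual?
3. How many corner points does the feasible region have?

1. a = 6, b = 0, z = 48
2. 48 (by strong duality, equal to the primal optimum)
3. 3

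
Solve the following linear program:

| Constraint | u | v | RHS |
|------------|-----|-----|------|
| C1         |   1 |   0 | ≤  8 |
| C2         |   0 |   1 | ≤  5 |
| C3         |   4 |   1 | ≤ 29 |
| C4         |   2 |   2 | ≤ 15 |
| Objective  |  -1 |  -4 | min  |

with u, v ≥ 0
Each vertex is the intersection of two constraint boundaries that also satisfies all remaining constraints:
  u = 0 and v = 0 → (0, 0)
  4u + v = 29 and v = 0 → (7.25, 0)
  4u + v = 29 and 2u + 2v = 15 → (7.167, 0.3333)
  v = 5 and 2u + 2v = 15 → (2.5, 5)
  v = 5 and u = 0 → (0, 5)

Evaluating z = -u - 4v at each vertex:
  (0, 0): z = 0
  (7.25, 0): z = -7.25
  (7.167, 0.3333): z = -8.5
  (2.5, 5): z = -22.5
  (0, 5): z = -20

The minimum is at (2.5, 5) with z = -22.5.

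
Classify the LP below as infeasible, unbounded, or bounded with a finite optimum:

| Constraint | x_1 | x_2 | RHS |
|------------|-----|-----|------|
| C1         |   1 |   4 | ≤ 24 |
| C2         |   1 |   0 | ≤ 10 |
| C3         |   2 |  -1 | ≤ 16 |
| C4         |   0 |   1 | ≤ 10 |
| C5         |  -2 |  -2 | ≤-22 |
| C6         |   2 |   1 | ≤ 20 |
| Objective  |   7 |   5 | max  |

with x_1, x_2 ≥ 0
The point (8, 4) satisfies every constraint, so the LP is feasible; the constraints give x_1 ≤ 10 and x_2 ≤ 10, which with x_1, x_2 ≥ 0 keep the feasible region inside a bounded box. A feasible, bounded LP attains a finite optimum at a vertex.

The LP has an optimal solution: (8, 4) with z = 76.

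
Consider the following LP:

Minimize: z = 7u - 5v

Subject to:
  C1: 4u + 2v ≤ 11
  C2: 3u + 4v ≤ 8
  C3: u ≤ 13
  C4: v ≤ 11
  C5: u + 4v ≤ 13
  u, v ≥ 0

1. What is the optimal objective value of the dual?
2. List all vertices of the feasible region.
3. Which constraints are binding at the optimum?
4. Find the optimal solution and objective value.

1. -10 (by strong duality, equal to the primal optimum)
2. (0, 0), (2.667, 0), (0, 2)
3. C2, u ≥ 0
4. u = 0, v = 2, z = -10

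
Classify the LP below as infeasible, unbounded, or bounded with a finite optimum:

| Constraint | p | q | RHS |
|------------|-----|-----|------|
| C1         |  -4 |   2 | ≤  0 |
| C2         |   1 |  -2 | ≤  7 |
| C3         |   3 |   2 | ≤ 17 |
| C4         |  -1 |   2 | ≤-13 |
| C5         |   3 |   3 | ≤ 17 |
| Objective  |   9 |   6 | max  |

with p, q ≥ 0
C2 requires p - 2q ≤ 7, while C4 (-p + 2q ≤ -13) is equivalent to p - 2q ≥ 13. Together they would need 13 ≤ p - 2q ≤ 7, which is impossible since 13 > 7. No point satisfies all constraints.

Infeasible: no point satisfies all constraints simultaneously.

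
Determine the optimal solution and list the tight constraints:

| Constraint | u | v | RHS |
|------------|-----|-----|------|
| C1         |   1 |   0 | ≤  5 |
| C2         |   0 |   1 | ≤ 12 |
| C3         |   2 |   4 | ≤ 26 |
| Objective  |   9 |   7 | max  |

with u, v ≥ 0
Optimal: u = 5, v = 4
Slack at optimum:
  C1: slack = 0 (binding)
  C2: slack = 8
  C3: slack = 0 (binding)
  u ≥ 0: u = 5
  v ≥ 0: v = 4
Binding constraints: C1, C3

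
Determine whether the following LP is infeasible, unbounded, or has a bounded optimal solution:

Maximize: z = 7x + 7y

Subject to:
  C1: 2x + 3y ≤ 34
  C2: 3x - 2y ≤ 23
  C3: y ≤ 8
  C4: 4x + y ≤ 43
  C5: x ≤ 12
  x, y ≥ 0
The point (9.5, 5) satisfies every constraint, so the LP is feasible; the constraints give x ≤ 12 and y ≤ 8, which with x, y ≥ 0 keep the feasible region inside a bounded box. A feasible, bounded LP attains a finite optimum at a vertex.

Evaluating z = 7x + 7y at each vertex:
  (0, 0): z = 0
  (7.667, 0): z = 53.67
  (9.909, 3.364): z = 92.91
  (9.5, 5): z = 101.5
  (5, 8): z = 91
  (0, 8): z = 56

Feasible with finite optimum z* = 101.5 at (9.5, 5).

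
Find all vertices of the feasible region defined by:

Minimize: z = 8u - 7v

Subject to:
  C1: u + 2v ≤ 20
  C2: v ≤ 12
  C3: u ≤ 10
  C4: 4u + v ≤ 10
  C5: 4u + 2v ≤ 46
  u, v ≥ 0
Each vertex is the intersection of two constraint boundaries that also satisfies all remaining constraints:
  u = 0 and v = 0 → (0, 0)
  4u + v = 10 and v = 0 → (2.5, 0)
  u + 2v = 20 and 4u + v = 10 → (0, 10)

Vertices: (0, 0), (2.5, 0), (0, 10)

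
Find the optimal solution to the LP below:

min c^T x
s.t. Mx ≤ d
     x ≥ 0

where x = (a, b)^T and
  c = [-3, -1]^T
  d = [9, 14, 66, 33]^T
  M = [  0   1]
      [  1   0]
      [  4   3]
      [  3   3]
a = 11, b = 0, z = -33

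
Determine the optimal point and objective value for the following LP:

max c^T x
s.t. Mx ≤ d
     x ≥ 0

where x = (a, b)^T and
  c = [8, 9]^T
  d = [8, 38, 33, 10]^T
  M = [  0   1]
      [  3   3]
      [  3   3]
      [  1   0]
Each vertex is the intersection of two constraint boundaries that also satisfies all remaining constraints:
  a = 0 and b = 0 → (0, 0)
  a = 10 and b = 0 → (10, 0)
  3a + 3b = 33 and a = 10 → (10, 1)
  b = 8 and 3a + 3b = 33 → (3, 8)
  b = 8 and a = 0 → (0, 8)

Evaluating z = 8a + 9b at each vertex:
  (0, 0): z = 0
  (10, 0): z = 80
  (10, 1): z = 89
  (3, 8): z = 96
  (0, 8): z = 72

The maximum is at (3, 8) with z = 96.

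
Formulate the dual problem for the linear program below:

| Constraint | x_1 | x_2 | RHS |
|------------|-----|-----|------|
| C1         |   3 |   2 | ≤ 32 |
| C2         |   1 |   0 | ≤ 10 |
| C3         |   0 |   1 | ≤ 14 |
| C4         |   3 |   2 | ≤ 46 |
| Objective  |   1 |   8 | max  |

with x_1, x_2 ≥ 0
Minimize: z = 32y1 + 10y2 + 14y3 + 46y4

Subject to:
  C1: -3y1 - y2 - 3y4 ≤ -1
  C2: -2y1 - y3 - 2y4 ≤ -8
  y1, y2, y3, y4 ≥ 0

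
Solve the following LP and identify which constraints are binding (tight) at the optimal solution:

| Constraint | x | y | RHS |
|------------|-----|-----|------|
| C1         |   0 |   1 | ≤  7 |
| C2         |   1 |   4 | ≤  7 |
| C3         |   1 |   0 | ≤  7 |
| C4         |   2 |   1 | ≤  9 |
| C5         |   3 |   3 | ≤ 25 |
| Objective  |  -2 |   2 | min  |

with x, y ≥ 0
Optimal: x = 4.5, y = 0
Slack at optimum:
  C1: slack = 7
  C2: slack = 2.5
  C3: slack = 2.5
  C4: slack = 0 (binding)
  C5: slack = 11.5
  x ≥ 0: x = 4.5
  y ≥ 0: y = 0 (binding)
Binding constraints: C4, y ≥ 0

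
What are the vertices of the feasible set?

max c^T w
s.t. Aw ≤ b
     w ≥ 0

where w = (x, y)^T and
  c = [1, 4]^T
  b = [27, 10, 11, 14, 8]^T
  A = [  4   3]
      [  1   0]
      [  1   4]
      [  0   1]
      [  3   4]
Each vertex is the intersection of two constraint boundaries that also satisfies all remaining constraints:
  x = 0 and y = 0 → (0, 0)
  3x + 4y = 8 and y = 0 → (2.667, 0)
  3x + 4y = 8 and x = 0 → (0, 2)

Vertices: (0, 0), (2.667, 0), (0, 2)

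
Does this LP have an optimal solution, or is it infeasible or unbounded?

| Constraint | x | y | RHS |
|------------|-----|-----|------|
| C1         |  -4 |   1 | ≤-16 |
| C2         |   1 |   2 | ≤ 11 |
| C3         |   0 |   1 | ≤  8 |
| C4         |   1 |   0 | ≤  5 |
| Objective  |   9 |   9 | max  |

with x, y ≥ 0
The point (5, 3) satisfies every constraint, so the LP is feasible; the constraints give x ≤ 5 and y ≤ 8, which with x, y ≥ 0 keep the feasible region inside a bounded box. A feasible, bounded LP attains a finite optimum at a vertex.

The LP has an optimal solution: (5, 3) with z = 72.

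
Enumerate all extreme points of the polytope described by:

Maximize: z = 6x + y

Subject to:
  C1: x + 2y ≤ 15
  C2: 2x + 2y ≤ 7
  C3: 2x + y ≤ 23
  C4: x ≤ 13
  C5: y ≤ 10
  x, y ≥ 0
Each vertex is the intersection of two constraint boundaries that also satisfies all remaining constraints:
  x = 0 and y = 0 → (0, 0)
  2x + 2y = 7 and y = 0 → (3.5, 0)
  2x + 2y = 7 and x = 0 → (0, 3.5)

Vertices: (0, 0), (3.5, 0), (0, 3.5)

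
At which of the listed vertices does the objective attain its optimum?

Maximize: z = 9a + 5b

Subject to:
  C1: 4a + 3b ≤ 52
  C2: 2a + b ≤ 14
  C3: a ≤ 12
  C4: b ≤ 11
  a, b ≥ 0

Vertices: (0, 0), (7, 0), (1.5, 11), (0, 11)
Evaluating z = 9a + 5b at each vertex:
  (0, 0): z = 0
  (7, 0): z = 63
  (1.5, 11): z = 68.5
  (0, 11): z = 55

The largest value is z = 68.5, attained at (1.5, 11).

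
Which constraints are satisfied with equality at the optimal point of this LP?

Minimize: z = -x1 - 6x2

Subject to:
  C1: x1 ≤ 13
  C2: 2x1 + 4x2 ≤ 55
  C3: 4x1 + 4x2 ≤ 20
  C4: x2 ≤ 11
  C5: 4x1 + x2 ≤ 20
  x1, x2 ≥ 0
Optimal: x1 = 0, x2 = 5
Slack at optimum:
  C1: slack = 13
  C2: slack = 35
  C3: slack = 0 (binding)
  C4: slack = 6
  C5: slack = 15
  x1 ≥ 0: x1 = 0 (binding)
  x2 ≥ 0: x2 = 5
Binding constraints: C3, x1 ≥ 0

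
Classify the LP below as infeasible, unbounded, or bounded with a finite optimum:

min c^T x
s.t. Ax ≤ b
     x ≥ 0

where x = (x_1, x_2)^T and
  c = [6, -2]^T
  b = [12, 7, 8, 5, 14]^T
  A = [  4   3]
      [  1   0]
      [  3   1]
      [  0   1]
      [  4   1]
The point (0, 4) satisfies every constraint, so the LP is feasible; the constraints give x_1 ≤ 7 and x_2 ≤ 5, which with x_1, x_2 ≥ 0 keep the feasible region inside a bounded box. A feasible, bounded LP attains a finite optimum at a vertex.

Evaluating z = 6x_1 - 2x_2 at each vertex:
  (0, 0): z = 0
  (2.667, 0): z = 16
  (2.4, 0.8): z = 12.8
  (0, 4): z = -8

Feasible with finite optimum z* = -8 at (0, 4).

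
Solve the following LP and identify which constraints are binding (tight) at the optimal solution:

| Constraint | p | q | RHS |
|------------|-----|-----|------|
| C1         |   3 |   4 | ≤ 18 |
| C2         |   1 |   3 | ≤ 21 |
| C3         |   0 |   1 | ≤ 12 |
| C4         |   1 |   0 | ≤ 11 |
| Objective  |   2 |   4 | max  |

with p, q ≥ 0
Optimal: p = 0, q = 4.5
Slack at optimum:
  C1: slack = 0 (binding)
  C2: slack = 7.5
  C3: slack = 7.5
  C4: slack = 11
  p ≥ 0: p = 0 (binding)
  q ≥ 0: q = 4.5
Binding constraints: C1, p ≥ 0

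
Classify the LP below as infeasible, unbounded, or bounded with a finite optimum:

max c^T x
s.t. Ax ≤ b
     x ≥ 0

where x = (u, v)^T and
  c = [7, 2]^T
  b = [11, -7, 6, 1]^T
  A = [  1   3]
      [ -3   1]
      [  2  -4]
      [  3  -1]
One constraint requires 3u - v ≤ 1, while the constraint -3u + v ≤ -7 is equivalent to 3u - v ≥ 7. Together they would need 7 ≤ 3u - v ≤ 1, which is impossible since 7 > 1. No point satisfies all constraints.

Infeasible — the constraint set is empty.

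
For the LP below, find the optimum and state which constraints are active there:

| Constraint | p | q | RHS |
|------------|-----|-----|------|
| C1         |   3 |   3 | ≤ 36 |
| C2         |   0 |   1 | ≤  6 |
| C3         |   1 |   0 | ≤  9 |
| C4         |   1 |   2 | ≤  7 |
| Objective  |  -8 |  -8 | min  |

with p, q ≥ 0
Optimal: p = 7, q = 0
Binding: C4, q ≥ 0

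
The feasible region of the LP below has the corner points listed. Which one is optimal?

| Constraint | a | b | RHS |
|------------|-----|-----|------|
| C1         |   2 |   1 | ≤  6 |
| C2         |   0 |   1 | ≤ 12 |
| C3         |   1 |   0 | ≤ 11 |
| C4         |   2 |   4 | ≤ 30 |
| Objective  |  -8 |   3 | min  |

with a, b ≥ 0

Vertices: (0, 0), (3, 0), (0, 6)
(3, 0) with z = -24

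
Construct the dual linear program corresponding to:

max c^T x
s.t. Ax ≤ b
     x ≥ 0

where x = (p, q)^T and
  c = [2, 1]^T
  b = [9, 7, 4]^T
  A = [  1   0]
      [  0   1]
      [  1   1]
Minimize: z = 9y1 + 7y2 + 4y3

Subject to:
  C1: -y1 - y3 ≤ -2
  C2: -y2 - y3 ≤ -1
  y1, y2, y3 ≥ 0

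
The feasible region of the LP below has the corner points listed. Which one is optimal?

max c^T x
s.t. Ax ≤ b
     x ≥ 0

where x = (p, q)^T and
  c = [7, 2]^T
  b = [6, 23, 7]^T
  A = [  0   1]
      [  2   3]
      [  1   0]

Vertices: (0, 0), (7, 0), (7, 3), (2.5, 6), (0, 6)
Evaluating z = 7p + 2q at each vertex:
  (0, 0): z = 0
  (7, 0): z = 49
  (7, 3): z = 55
  (2.5, 6): z = 29.5
  (0, 6): z = 12

The largest value is z = 55, attained at (7, 3).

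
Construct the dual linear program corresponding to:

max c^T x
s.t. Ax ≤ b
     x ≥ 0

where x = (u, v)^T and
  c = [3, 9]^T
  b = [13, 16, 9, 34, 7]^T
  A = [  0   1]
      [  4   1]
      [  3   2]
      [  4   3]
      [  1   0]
Minimize: z = 13y1 + 16y2 + 9y3 + 34y4 + 7y5

Subject to:
  C1: -4y2 - 3y3 - 4y4 - y5 ≤ -3
  C2: -y1 - y2 - 2y3 - 3y4 ≤ -9
  y1, y2, y3, y4, y5 ≥ 0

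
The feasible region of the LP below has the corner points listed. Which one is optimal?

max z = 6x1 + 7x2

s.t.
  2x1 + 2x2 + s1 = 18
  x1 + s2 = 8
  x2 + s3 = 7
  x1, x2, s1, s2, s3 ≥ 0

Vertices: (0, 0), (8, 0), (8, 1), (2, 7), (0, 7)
Evaluating z = 6x1 + 7x2 at each vertex:
  (0, 0): z = 0
  (8, 0): z = 48
  (8, 1): z = 55
  (2, 7): z = 61
  (0, 7): z = 49

The largest value is z = 61, attained at (2, 7).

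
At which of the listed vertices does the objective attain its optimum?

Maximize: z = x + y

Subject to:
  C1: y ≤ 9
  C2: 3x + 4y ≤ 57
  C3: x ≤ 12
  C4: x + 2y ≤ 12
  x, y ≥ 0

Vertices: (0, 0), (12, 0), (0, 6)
(12, 0) with z = 12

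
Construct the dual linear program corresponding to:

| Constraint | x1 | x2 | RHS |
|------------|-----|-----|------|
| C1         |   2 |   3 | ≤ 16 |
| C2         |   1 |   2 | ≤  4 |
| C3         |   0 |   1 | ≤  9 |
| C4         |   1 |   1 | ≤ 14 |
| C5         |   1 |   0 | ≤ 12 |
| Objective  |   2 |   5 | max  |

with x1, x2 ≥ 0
Minimize: z = 16y1 + 4y2 + 9y3 + 14y4 + 12y5

Subject to:
  C1: -2y1 - y2 - y4 - y5 ≤ -2
  C2: -3y1 - 2y2 - y3 - y4 ≤ -5
  y1, y2, y3, y4, y5 ≥ 0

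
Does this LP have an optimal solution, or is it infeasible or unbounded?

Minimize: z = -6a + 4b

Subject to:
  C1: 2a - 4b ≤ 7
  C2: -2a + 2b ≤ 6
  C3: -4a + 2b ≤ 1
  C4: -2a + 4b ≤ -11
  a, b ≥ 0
C1 requires 2a - 4b ≤ 7, while C4 (-2a + 4b ≤ -11) is equivalent to 2a - 4b ≥ 11. Together they would need 11 ≤ 2a - 4b ≤ 7, which is impossible since 11 > 7. No point satisfies all constraints.

Infeasible: no point satisfies all constraints simultaneously.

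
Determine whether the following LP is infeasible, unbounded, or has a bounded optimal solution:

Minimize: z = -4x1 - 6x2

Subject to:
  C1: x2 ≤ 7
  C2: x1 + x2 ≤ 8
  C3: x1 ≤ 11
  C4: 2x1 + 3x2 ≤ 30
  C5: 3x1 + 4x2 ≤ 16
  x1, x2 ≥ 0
The point (0, 4) satisfies every constraint, so the LP is feasible; the constraints give x1 ≤ 11 and x2 ≤ 7, which with x1, x2 ≥ 0 keep the feasible region inside a bounded box. A feasible, bounded LP attains a finite optimum at a vertex.

The LP has an optimal solution: (0, 4) with z = -24.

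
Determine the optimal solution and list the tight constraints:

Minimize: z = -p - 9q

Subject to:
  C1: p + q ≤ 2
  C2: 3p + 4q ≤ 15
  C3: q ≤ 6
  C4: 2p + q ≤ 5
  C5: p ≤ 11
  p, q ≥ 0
Optimal: p = 0, q = 2
Binding: C1, p ≥ 0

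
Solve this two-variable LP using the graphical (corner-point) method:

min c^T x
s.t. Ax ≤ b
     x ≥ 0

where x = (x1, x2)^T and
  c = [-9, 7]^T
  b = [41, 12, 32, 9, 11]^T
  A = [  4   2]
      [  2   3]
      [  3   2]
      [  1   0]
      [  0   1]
Each vertex is the intersection of two constraint boundaries that also satisfies all remaining constraints:
  x1 = 0 and x2 = 0 → (0, 0)
  2x1 + 3x2 = 12 and x2 = 0 → (6, 0)
  2x1 + 3x2 = 12 and x1 = 0 → (0, 4)

Evaluating z = -9x1 + 7x2 at each vertex:
  (0, 0): z = 0
  (6, 0): z = -54
  (0, 4): z = 28

The minimum is at (6, 0) with z = -54.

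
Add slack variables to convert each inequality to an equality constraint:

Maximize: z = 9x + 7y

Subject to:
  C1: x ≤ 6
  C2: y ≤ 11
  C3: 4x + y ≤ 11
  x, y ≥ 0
max z = 9x + 7y

s.t.
  x + s1 = 6
  y + s2 = 11
  4x + y + s3 = 11
  x, y, s1, s2, s3 ≥ 0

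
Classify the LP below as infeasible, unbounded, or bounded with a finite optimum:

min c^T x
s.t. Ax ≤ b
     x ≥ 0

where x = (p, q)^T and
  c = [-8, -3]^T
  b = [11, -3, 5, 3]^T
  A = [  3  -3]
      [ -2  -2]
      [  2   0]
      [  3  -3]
Feasible point: (0, 2) satisfies every constraint, so the LP is feasible.
Direction d = (0, 1): for each constraint row a, a·d ≤ 0 —
  (3)(0) + (-3)(1) = -3 ≤ 0
  (-2)(0) + (-2)(1) = -2 ≤ 0
  (2)(0) + (0)(1) = 0 ≤ 0
  (3)(0) + (-3)(1) = -3 ≤ 0
and d ≥ 0, so (0, 2) + t·d stays feasible for every t ≥ 0. Along this ray z = -8p - 3q changes by -3 per unit t, so z → −∞.

The LP is unbounded; z can be made arbitrarily small.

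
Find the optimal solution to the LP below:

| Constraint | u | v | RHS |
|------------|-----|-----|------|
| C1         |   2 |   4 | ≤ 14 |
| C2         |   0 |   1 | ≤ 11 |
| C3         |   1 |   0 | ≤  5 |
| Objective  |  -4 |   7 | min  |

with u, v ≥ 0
u = 5, v = 0, z = -20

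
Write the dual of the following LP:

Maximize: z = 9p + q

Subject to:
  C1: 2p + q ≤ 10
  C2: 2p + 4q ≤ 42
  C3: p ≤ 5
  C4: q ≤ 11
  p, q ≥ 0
Minimize: z = 10y1 + 42y2 + 5y3 + 11y4

Subject to:
  C1: -2y1 - 2y2 - y3 ≤ -9
  C2: -y1 - 4y2 - y4 ≤ -1
  y1, y2, y3, y4 ≥ 0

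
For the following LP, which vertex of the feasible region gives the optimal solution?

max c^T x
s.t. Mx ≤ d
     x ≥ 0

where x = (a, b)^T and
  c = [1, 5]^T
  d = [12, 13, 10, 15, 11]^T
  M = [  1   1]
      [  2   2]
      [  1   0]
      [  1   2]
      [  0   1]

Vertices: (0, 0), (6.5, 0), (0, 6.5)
Evaluating z = a + 5b at each vertex:
  (0, 0): z = 0
  (6.5, 0): z = 6.5
  (0, 6.5): z = 32.5

The largest value is z = 32.5, attained at (0, 6.5).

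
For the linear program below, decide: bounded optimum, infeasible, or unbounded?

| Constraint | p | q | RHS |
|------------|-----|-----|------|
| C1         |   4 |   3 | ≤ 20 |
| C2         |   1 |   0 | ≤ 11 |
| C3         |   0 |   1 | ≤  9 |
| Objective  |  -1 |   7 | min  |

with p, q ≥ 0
The point (5, 0) satisfies every constraint, so the LP is feasible; the constraints give p ≤ 11 and q ≤ 9, which with p, q ≥ 0 keep the feasible region inside a bounded box. A feasible, bounded LP attains a finite optimum at a vertex.

Evaluating z = -p + 7q at each vertex:
  (0, 0): z = 0
  (5, 0): z = -5
  (0, 6.667): z = 46.67

Bounded optimum: z* = -5 at (5, 0).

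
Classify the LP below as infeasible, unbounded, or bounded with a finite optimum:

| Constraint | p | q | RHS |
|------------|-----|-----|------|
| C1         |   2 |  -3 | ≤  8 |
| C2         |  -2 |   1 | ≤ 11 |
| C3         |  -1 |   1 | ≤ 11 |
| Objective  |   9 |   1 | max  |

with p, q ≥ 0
Feasible point: (0, 0) satisfies every constraint, so the LP is feasible.
Direction d = (1, 1): for each constraint row a, a·d ≤ 0 —
  (2)(1) + (-3)(1) = -1 ≤ 0
  (-2)(1) + (1)(1) = -1 ≤ 0
  (-1)(1) + (1)(1) = 0 ≤ 0
and d ≥ 0, so (0, 0) + t·d stays feasible for every t ≥ 0. Along this ray z = 9p + q changes by 10 per unit t, so z → +∞.

Unbounded — the objective can increase without bound over the feasible region.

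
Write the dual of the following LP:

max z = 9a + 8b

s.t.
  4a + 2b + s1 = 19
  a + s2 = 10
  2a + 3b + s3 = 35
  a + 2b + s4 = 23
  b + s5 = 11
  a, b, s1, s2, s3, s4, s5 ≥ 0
Minimize: z = 19y1 + 10y2 + 35y3 + 23y4 + 11y5

Subject to:
  C1: -4y1 - y2 - 2y3 - y4 ≤ -9
  C2: -2y1 - 3y3 - 2y4 - y5 ≤ -8
  y1, y2, y3, y4, y5 ≥ 0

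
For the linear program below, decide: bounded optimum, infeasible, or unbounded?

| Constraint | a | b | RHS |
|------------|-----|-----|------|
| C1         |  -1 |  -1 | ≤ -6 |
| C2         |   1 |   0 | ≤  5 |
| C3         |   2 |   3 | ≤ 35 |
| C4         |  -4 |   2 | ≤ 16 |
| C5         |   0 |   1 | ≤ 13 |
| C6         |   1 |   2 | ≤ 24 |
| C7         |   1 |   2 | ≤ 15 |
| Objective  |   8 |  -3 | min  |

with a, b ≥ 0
The point (0, 7.5) satisfies every constraint, so the LP is feasible; the constraints give a ≤ 5 and b ≤ 13, which with a, b ≥ 0 keep the feasible region inside a bounded box. A feasible, bounded LP attains a finite optimum at a vertex.

Evaluating z = 8a - 3b at each vertex:
  (5, 1): z = 37
  (5, 5): z = 25
  (0, 7.5): z = -22.5
  (0, 6): z = -18

Bounded optimum: z* = -22.5 at (0, 7.5).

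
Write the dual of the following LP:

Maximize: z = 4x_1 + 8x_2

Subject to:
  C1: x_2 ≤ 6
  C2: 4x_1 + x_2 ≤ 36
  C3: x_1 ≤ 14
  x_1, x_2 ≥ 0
Minimize: z = 6y1 + 36y2 + 14y3

Subject to:
  C1: -4y2 - y3 ≤ -4
  C2: -y1 - y2 ≤ -8
  y1, y2, y3 ≥ 0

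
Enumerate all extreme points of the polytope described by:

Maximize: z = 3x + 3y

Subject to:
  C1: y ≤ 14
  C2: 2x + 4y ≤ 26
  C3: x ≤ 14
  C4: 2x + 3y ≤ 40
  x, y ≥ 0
Each vertex is the intersection of two constraint boundaries that also satisfies all remaining constraints:
  x = 0 and y = 0 → (0, 0)
  2x + 4y = 26 and y = 0 → (13, 0)
  2x + 4y = 26 and x = 0 → (0, 6.5)

Vertices: (0, 0), (13, 0), (0, 6.5)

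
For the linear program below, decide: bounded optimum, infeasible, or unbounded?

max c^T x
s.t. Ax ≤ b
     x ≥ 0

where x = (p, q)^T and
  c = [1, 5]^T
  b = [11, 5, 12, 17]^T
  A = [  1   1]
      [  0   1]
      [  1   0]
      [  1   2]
The point (6, 5) satisfies every constraint, so the LP is feasible; the constraints give p ≤ 12 and q ≤ 5, which with p, q ≥ 0 keep the feasible region inside a bounded box. A feasible, bounded LP attains a finite optimum at a vertex.

Evaluating z = p + 5q at each vertex:
  (0, 0): z = 0
  (11, 0): z = 11
  (6, 5): z = 31
  (0, 5): z = 25

Bounded optimum: z* = 31 at (6, 5).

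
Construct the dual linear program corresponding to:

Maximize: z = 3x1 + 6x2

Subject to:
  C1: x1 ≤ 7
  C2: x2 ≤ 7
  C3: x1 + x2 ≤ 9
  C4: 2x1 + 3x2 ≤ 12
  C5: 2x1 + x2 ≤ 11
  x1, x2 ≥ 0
Minimize: z = 7y1 + 7y2 + 9y3 + 12y4 + 11y5

Subject to:
  C1: -y1 - y3 - 2y4 - 2y5 ≤ -3
  C2: -y2 - y3 - 3y4 - y5 ≤ -6
  y1, y2, y3, y4, y5 ≥ 0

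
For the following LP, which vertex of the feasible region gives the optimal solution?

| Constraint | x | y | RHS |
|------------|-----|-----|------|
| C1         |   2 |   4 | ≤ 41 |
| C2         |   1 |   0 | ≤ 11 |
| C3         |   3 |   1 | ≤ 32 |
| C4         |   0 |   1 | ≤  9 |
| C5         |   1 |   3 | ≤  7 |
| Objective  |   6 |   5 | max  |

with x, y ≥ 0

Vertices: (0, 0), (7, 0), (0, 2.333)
(7, 0) with z = 42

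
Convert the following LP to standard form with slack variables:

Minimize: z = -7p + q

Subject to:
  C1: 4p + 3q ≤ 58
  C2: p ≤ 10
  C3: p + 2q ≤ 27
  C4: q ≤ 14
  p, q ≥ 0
min z = -7p + q

s.t.
  4p + 3q + s1 = 58
  p + s2 = 10
  p + 2q + s3 = 27
  q + s4 = 14
  p, q, s1, s2, s3, s4 ≥ 0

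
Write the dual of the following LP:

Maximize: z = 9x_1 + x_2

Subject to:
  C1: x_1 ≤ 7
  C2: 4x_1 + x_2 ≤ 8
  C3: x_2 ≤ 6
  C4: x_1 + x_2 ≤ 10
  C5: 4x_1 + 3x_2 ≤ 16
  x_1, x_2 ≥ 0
Minimize: z = 7y1 + 8y2 + 6y3 + 10y4 + 16y5

Subject to:
  C1: -y1 - 4y2 - y4 - 4y5 ≤ -9
  C2: -y2 - y3 - y4 - 3y5 ≤ -1
  y1, y2, y3, y4, y5 ≥ 0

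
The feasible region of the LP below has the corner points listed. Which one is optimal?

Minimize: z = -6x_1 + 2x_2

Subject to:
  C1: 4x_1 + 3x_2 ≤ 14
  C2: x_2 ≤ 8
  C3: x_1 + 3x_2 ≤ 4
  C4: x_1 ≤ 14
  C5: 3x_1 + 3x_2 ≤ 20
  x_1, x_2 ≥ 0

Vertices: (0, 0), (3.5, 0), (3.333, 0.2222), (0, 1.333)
Evaluating z = -6x_1 + 2x_2 at each vertex:
  (0, 0): z = 0
  (3.5, 0): z = -21
  (3.333, 0.2222): z = -19.56
  (0, 1.333): z = 2.667

The smallest value is z = -21, attained at (3.5, 0).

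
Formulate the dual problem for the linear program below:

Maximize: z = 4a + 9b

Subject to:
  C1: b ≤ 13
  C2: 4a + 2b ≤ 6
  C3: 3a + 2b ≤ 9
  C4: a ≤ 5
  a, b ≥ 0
Minimize: z = 13y1 + 6y2 + 9y3 + 5y4

Subject to:
  C1: -4y2 - 3y3 - y4 ≤ -4
  C2: -y1 - 2y2 - 2y3 ≤ -9
  y1, y2, y3, y4 ≥ 0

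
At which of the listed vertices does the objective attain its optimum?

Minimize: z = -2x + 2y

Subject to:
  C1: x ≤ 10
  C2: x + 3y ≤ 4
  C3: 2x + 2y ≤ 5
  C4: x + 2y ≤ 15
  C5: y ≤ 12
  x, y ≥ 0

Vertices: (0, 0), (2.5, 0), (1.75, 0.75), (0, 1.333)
Evaluating z = -2x + 2y at each vertex:
  (0, 0): z = 0
  (2.5, 0): z = -5
  (1.75, 0.75): z = -2
  (0, 1.333): z = 2.667

The smallest value is z = -5, attained at (2.5, 0).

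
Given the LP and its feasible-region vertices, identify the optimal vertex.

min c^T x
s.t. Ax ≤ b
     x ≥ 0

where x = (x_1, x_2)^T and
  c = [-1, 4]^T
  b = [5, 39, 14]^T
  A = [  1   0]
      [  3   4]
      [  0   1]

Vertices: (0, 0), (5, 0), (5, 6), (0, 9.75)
Evaluating z = -x_1 + 4x_2 at each vertex:
  (0, 0): z = 0
  (5, 0): z = -5
  (5, 6): z = 19
  (0, 9.75): z = 39

The smallest value is z = -5, attained at (5, 0).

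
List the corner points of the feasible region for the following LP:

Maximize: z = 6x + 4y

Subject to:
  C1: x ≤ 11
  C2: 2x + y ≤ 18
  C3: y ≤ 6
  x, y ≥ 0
Each vertex is the intersection of two constraint boundaries that also satisfies all remaining constraints:
  x = 0 and y = 0 → (0, 0)
  2x + y = 18 and y = 0 → (9, 0)
  2x + y = 18 and y = 6 → (6, 6)
  y = 6 and x = 0 → (0, 6)

Vertices: (0, 0), (9, 0), (6, 6), (0, 6)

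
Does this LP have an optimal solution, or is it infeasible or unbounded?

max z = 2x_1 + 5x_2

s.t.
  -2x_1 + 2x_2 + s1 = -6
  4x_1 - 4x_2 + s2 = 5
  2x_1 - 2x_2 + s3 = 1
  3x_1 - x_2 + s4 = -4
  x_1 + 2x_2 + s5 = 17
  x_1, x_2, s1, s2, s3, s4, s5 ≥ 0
The row 2x_1 - 2x_2 + s3 = 1 with s3 ≥ 0 requires 2x_1 - 2x_2 ≤ 1, while the row -2x_1 + 2x_2 + s1 = -6 with s1 ≥ 0 is equivalent to 2x_1 - 2x_2 ≥ 6. Together they would need 6 ≤ 2x_1 - 2x_2 ≤ 1, which is impossible since 6 > 1. No point satisfies all constraints.

Infeasible: no point satisfies all constraints simultaneously.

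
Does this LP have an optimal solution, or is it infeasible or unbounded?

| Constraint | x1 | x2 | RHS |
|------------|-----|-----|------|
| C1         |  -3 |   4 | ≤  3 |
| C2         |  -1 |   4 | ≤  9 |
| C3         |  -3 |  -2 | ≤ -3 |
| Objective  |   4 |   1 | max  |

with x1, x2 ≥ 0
Feasible point: (1, 0) satisfies every constraint, so the LP is feasible.
Direction d = (1, 0): for each constraint row a, a·d ≤ 0 —
  (-3)(1) + (4)(0) = -3 ≤ 0
  (-1)(1) + (4)(0) = -1 ≤ 0
  (-3)(1) + (-2)(0) = -3 ≤ 0
and d ≥ 0, so (1, 0) + t·d stays feasible for every t ≥ 0. Along this ray z = 4x1 + x2 changes by 4 per unit t, so z → +∞.

Unbounded — the objective can increase without bound over the feasible region.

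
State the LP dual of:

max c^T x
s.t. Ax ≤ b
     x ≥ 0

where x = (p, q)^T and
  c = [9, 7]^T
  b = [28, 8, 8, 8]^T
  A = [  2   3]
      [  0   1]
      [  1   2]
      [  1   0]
Minimize: z = 28y1 + 8y2 + 8y3 + 8y4

Subject to:
  C1: -2y1 - y3 - y4 ≤ -9
  C2: -3y1 - y2 - 2y3 ≤ -7
  y1, y2, y3, y4 ≥ 0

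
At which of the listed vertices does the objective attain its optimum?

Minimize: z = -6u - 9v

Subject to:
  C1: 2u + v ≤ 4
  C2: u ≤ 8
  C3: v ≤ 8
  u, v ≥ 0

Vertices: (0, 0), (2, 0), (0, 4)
(0, 4) with z = -36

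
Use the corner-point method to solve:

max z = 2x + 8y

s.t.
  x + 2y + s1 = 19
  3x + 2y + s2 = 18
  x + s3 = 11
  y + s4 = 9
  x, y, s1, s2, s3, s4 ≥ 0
x = 0, y = 9, z = 72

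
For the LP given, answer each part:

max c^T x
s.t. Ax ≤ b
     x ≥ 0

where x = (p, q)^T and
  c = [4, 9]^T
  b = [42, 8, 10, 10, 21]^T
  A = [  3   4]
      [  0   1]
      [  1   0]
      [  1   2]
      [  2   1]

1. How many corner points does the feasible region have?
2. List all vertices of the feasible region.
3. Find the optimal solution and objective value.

1. 3
2. (0, 0), (10, 0), (0, 5)
3. p = 0, q = 5, z = 45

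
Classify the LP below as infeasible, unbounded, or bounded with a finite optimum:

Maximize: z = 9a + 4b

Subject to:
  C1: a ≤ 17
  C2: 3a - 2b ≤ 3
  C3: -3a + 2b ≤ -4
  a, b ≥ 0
C2 requires 3a - 2b ≤ 3, while C3 (-3a + 2b ≤ -4) is equivalent to 3a - 2b ≥ 4. Together they would need 4 ≤ 3a - 2b ≤ 3, which is impossible since 4 > 3. No point satisfies all constraints.

Infeasible: no point satisfies all constraints simultaneously.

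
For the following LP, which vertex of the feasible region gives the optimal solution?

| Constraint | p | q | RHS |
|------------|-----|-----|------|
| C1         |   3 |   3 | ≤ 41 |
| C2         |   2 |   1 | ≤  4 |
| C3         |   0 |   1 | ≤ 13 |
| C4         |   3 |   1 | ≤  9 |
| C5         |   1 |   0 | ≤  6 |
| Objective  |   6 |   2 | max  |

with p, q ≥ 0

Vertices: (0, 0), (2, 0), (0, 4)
Evaluating z = 6p + 2q at each vertex:
  (0, 0): z = 0
  (2, 0): z = 12
  (0, 4): z = 8

The largest value is z = 12, attained at (2, 0).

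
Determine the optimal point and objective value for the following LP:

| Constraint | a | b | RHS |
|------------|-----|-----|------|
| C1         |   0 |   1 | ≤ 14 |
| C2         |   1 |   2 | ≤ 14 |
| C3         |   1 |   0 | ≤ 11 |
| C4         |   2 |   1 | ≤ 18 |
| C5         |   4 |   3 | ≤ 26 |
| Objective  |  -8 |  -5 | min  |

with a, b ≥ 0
a = 6.5, b = 0, z = -52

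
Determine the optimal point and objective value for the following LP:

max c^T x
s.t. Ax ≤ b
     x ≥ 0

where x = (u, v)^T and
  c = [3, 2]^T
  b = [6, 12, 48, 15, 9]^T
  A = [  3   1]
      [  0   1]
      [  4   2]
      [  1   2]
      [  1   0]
Each vertex is the intersection of two constraint boundaries that also satisfies all remaining constraints:
  u = 0 and v = 0 → (0, 0)
  3u + v = 6 and v = 0 → (2, 0)
  3u + v = 6 and u = 0 → (0, 6)

Evaluating z = 3u + 2v at each vertex:
  (0, 0): z = 0
  (2, 0): z = 6
  (0, 6): z = 12

The maximum is at (0, 6) with z = 12.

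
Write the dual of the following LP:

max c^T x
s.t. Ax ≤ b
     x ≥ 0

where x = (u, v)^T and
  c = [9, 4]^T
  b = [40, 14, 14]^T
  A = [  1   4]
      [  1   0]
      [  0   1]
Minimize: z = 40y1 + 14y2 + 14y3

Subject to:
  C1: -y1 - y2 ≤ -9
  C2: -4y1 - y3 ≤ -4
  y1, y2, y3 ≥ 0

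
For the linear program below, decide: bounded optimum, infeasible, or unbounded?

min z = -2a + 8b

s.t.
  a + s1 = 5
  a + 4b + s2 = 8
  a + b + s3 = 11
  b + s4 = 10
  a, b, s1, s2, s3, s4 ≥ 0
The point (5, 0) satisfies every constraint, so the LP is feasible; the constraints give a ≤ 5 and b ≤ 10, which with a, b ≥ 0 keep the feasible region inside a bounded box. A feasible, bounded LP attains a finite optimum at a vertex.

Feasible with finite optimum z* = -10 at (5, 0).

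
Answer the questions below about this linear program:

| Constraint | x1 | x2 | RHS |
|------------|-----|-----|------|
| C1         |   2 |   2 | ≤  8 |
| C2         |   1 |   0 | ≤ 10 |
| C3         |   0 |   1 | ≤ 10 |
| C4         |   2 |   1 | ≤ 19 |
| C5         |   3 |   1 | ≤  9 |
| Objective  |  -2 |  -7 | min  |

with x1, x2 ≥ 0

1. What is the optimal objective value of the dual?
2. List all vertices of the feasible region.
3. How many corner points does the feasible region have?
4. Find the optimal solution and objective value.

1. -28 (by strong duality, equal to the primal optimum)
2. (0, 0), (3, 0), (2.5, 1.5), (0, 4)
3. 4
4. x1 = 0, x2 = 4, z = -28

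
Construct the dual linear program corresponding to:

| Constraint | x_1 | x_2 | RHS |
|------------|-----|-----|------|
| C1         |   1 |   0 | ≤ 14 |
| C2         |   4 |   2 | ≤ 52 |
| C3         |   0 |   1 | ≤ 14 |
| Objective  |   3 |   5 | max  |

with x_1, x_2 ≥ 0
Minimize: z = 14y1 + 52y2 + 14y3

Subject to:
  C1: -y1 - 4y2 ≤ -3
  C2: -2y2 - y3 ≤ -5
  y1, y2, y3 ≥ 0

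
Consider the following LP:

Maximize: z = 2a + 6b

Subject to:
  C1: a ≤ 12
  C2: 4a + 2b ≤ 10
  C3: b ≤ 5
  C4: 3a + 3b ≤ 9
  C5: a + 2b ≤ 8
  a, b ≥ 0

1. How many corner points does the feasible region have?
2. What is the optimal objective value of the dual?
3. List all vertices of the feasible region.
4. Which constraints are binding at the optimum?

1. 4
2. 18 (by strong duality, equal to the primal optimum)
3. (0, 0), (2.5, 0), (2, 1), (0, 3)
4. C4, a ≥ 0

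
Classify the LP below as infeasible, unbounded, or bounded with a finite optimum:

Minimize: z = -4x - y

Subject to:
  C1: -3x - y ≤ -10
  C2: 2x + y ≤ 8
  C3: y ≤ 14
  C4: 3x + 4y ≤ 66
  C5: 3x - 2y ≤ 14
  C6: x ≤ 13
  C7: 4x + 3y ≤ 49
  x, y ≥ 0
The point (4, 0) satisfies every constraint, so the LP is feasible; the constraints give x ≤ 13 and y ≤ 14, which with x, y ≥ 0 keep the feasible region inside a bounded box. A feasible, bounded LP attains a finite optimum at a vertex.

Bounded optimum: z* = -16 at (4, 0).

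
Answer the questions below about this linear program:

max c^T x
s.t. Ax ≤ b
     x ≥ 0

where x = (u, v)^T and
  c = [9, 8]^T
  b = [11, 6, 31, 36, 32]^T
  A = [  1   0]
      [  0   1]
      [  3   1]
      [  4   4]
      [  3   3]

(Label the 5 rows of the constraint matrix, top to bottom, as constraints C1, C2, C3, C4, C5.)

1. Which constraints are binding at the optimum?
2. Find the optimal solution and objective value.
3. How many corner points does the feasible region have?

1. C4, v ≥ 0
2. u = 9, v = 0, z = 81
3. 4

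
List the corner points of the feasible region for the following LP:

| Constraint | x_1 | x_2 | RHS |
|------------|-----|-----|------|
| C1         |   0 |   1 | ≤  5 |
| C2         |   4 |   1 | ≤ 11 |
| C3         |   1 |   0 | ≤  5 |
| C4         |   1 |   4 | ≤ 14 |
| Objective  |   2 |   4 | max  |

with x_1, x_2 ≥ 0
Each vertex is the intersection of two constraint boundaries that also satisfies all remaining constraints:
  x_1 = 0 and x_2 = 0 → (0, 0)
  4x_1 + x_2 = 11 and x_2 = 0 → (2.75, 0)
  4x_1 + x_2 = 11 and x_1 + 4x_2 = 14 → (2, 3)
  x_1 + 4x_2 = 14 and x_1 = 0 → (0, 3.5)

Vertices: (0, 0), (2.75, 0), (2, 3), (0, 3.5)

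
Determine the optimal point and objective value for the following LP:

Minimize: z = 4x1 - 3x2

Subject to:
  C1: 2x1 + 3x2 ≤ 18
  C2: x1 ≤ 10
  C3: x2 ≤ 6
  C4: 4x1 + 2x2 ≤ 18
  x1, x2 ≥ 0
Each vertex is the intersection of two constraint boundaries that also satisfies all remaining constraints:
  x1 = 0 and x2 = 0 → (0, 0)
  4x1 + 2x2 = 18 and x2 = 0 → (4.5, 0)
  2x1 + 3x2 = 18 and 4x1 + 2x2 = 18 → (2.25, 4.5)
  2x1 + 3x2 = 18 and x2 = 6 → (0, 6)

Evaluating z = 4x1 - 3x2 at each vertex:
  (0, 0): z = 0
  (4.5, 0): z = 18
  (2.25, 4.5): z = -4.5
  (0, 6): z = -18

The minimum is at (0, 6) with z = -18.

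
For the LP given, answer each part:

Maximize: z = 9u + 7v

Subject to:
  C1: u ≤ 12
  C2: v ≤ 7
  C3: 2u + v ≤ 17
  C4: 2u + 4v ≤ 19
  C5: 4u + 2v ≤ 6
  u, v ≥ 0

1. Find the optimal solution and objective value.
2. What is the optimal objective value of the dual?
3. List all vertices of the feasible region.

1. u = 0, v = 3, z = 21
2. 21 (by strong duality, equal to the primal optimum)
3. (0, 0), (1.5, 0), (0, 3)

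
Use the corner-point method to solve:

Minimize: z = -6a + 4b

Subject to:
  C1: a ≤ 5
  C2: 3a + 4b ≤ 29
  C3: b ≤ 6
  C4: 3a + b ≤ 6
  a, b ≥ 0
Each vertex is the intersection of two constraint boundaries that also satisfies all remaining constraints:
  a = 0 and b = 0 → (0, 0)
  3a + b = 6 and b = 0 → (2, 0)
  b = 6 and 3a + b = 6 → (0, 6)

Evaluating z = -6a + 4b at each vertex:
  (0, 0): z = 0
  (2, 0): z = -12
  (0, 6): z = 24

The minimum is at (2, 0) with z = -12.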